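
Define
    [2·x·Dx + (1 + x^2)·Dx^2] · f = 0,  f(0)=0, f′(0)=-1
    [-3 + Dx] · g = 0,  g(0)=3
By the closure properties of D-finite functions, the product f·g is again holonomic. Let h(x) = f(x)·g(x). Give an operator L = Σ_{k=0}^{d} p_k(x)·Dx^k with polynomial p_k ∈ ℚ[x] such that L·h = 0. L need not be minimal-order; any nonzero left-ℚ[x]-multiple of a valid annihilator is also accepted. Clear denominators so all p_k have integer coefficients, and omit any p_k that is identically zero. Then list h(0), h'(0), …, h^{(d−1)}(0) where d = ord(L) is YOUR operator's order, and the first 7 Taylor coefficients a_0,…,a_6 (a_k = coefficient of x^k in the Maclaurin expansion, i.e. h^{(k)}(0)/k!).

f: a_k = 0, -1, 0, 1/3, 0, -1/5, 0, …
g: a_k = 3, 9, 27/2, 27/2, 81/8, 243/40, 243/80, …
h₀=f·g: eliminate ⇒ L₀, order ≤ 2·1.
L = (9 - 6·x + 9·x^2) + (-6 + 2·x - 6·x^2)·Dx + (1 + x^2)·Dx^2  (order 2).
h: a_k = 0, -3, -9, -25/2, -21/2, -249/40, -27/8, …
ICs: h(0) = 0, h′(0) = -3.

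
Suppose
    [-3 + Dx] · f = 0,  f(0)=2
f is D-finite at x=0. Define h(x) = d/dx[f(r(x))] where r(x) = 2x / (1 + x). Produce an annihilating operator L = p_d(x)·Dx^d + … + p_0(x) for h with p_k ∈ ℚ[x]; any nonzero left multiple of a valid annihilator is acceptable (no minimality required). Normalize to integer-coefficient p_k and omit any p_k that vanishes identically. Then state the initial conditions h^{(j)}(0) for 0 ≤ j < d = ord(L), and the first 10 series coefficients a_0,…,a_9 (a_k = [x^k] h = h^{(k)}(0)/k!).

f: a_k = 2, 6, 9, 9, 27/4, 81/20, 81/40, 243/280, 729/2240, 243/2240, …
Change of var in L_f (x↦r) gives L₀.
Differentiate: ansatz ord ≤ ord L₀ ⇒ L.
L = (4 - 2·x) + (-1 - 2·x - x^2)·Dx  (order 1).
h: a_k = 12, 48, 36, -48, -12, 288/5, -228/5, -192/35, 1836/35, -2256/35, …
ICs: h(0) = 12.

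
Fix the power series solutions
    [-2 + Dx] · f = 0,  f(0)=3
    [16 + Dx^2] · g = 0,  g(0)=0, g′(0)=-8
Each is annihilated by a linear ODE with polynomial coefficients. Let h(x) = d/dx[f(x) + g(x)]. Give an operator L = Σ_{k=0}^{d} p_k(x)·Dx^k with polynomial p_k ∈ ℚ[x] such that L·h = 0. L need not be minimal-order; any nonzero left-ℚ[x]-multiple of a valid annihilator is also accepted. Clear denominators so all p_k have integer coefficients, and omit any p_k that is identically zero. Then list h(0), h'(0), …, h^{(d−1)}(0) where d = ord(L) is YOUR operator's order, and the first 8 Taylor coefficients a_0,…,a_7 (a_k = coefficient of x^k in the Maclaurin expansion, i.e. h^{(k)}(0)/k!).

L = 32 - 16·Dx + 2·Dx^2 - Dx^3  (order 3).
h: a_k = -2, 12, 76, 8, -244/3, 8/5, 2072/45, 16/105, …
ICs: h(0) = -2, h′(0) = 12, h′′(0) = 152.

f: a_k = 3, 6, 6, 4, 2, 4/5, 4/15, 8/105, …
g: a_k = 0, -8, 0, 64/3, 0, -256/15, 0, 2048/315, …
L₀ := lclm(L_f,L_g); ord L₀ ≤ 1+2.
h=h₀': d/dx-closure on L₀ ⇒ L.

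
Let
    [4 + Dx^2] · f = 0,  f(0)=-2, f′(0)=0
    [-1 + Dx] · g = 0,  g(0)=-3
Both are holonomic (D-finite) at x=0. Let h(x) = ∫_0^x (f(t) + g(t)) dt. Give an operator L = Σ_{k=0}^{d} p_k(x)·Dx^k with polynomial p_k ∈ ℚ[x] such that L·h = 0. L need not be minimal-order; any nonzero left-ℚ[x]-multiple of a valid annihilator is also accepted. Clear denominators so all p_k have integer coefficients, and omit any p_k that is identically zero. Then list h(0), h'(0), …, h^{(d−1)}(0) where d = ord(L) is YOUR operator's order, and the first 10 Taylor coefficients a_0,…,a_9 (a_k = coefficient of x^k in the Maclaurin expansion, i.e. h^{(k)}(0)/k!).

L = -4·Dx + 4·Dx^2 - Dx^3 + Dx^4  (order 4).
h: a_k = 0, -5, -3/2, 5/6, -1/8, -7/24, -1/240, 25/1008, -1/13440, -103/72576, …
ICs: h(0) = 0, h′(0) = -5, h′′(0) = -3, h′′′(0) = 5.

f: a_k = -2, 0, 4, 0, -4/3, 0, 8/45, 0, -4/315, 0, …
g: a_k = -3, -3, -3/2, -1/2, -1/8, -1/40, -1/240, -1/1680, -1/13440, -1/120960, …
L₀ := lclm(L_f,L_g); ord L₀ ≤ 2+1.
∫: right-multiply L₀ by Dx.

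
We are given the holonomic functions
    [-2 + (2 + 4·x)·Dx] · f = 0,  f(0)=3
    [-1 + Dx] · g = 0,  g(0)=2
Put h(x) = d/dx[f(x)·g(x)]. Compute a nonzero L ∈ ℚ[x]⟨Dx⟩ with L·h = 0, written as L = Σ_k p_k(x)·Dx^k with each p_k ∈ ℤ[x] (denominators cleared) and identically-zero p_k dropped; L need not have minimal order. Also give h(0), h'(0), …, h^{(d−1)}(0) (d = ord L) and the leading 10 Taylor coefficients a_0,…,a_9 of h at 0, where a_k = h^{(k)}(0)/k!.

L = (1 + 4·x + 2·x^2) + (-1 - 3·x - 2·x^2)·Dx  (order 1).
h: a_k = 12, 12, 12, -4, 14, -122/5, 694/15, -9182/105, 34913/210, -599927/1890, …
ICs: h(0) = 12.

f: a_k = 3, 3, -3/2, 3/2, -15/8, 21/8, -63/16, 99/16, -1287/128, 2145/128, …
g: a_k = 2, 2, 1, 1/3, 1/12, 1/60, 1/360, 1/2520, 1/20160, 1/181440, …
Product ⇒ symmetric product L₀, ord ≤ 1.
h=h₀': d/dx-closure on L₀ ⇒ L.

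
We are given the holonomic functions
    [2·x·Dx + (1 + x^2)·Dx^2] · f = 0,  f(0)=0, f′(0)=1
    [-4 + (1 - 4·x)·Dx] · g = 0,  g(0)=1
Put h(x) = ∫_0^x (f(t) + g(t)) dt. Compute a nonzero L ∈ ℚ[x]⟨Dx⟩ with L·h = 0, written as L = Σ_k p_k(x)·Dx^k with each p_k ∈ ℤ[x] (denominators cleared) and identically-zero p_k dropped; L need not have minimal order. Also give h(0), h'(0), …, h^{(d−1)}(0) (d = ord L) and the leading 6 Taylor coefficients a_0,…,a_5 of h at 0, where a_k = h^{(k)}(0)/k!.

f: a_k = 0, 1, 0, -1/3, 0, 1/5, …
g: a_k = 1, 4, 16, 64, 256, 1024, …
L₀ := lclm(L_f,L_g); ord L₀ ≤ 2+1.
h=∫h₀ ⇒ L = L₀·Dx.
L = (8 - 128·x - 24·x^2)·Dx^2 + (-49 + 8·x - 109·x^2 - 24·x^3)·Dx^3 + (4 - 15·x - 15·x^3 - 4·x^4)·Dx^4  (order 4).
h: a_k = 0, 1, 5/2, 16/3, 191/12, 256/5, …
ICs: h(0) = 0, h′(0) = 1, h′′(0) = 5, h′′′(0) = 32.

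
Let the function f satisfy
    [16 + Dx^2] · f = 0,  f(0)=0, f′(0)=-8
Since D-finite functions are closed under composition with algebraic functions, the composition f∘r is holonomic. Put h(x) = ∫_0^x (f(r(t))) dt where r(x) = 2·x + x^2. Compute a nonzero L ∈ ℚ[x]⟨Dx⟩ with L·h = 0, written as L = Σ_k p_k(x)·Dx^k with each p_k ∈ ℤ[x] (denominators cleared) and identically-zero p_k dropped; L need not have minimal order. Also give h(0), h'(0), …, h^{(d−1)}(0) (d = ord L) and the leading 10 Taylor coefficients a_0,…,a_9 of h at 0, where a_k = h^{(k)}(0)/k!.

f: a_k = 0, -8, 0, 64/3, 0, -256/15, 0, 2048/315, 0, -4096/2835, …
h₀=f(r): pull back L_f along r ⇒ L₀.
∫: right-multiply L₀ by Dx.
L = (64 + 192·x + 192·x^2 + 64·x^3)·Dx - Dx^2 + (1 + x)·Dx^3  (order 3).
h: a_k = 0, 0, -8, -8/3, 128/3, 256/5, -3136/45, -192, -20992/315, 100352/405, …
ICs: h(0) = 0, h′(0) = 0, h′′(0) = -16.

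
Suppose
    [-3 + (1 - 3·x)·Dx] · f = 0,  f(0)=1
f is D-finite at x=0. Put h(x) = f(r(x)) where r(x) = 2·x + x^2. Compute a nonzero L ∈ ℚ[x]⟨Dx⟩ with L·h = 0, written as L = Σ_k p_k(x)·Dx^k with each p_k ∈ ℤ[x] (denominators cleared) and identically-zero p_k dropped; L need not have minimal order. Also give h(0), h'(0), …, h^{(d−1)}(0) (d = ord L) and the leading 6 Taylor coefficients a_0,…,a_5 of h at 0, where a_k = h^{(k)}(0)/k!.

f: a_k = 1, 3, 9, 27, 81, 243, …
Substitute x→r, Dx→(1/r')Dx; clear ⇒ L₀.
L = (6 + 6·x) + (-1 + 6·x + 3·x^2)·Dx  (order 1).
h: a_k = 1, 6, 39, 252, 1629, 10530, …
ICs: h(0) = 1.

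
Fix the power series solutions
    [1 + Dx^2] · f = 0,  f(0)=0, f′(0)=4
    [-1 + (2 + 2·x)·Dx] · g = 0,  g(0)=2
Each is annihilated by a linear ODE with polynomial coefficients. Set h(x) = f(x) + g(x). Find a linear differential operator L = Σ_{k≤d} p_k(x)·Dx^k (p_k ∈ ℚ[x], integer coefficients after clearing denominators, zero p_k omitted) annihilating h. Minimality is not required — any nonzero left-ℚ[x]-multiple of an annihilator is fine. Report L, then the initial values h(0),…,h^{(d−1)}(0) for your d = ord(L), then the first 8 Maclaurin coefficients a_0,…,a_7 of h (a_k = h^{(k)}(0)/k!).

L = (-7 - 8·x - 4·x^2) + (6 + 22·x + 24·x^2 + 8·x^3)·Dx + (-7 - 8·x - 4·x^2)·Dx^2 + (6 + 22·x + 24·x^2 + 8·x^3)·Dx^3  (order 3).
h: a_k = 2, 5, -1/4, -13/24, -5/64, 169/1920, -21/512, 10139/322560, …
ICs: h(0) = 2, h′(0) = 5, h′′(0) = -1/2.

f: a_k = 0, 4, 0, -2/3, 0, 1/30, 0, -1/1260, …
g: a_k = 2, 1, -1/4, 1/8, -5/64, 7/128, -21/512, 33/1024, …
f+g: L₀ = lclm(L_f,L_g), ord ≤ 2+1.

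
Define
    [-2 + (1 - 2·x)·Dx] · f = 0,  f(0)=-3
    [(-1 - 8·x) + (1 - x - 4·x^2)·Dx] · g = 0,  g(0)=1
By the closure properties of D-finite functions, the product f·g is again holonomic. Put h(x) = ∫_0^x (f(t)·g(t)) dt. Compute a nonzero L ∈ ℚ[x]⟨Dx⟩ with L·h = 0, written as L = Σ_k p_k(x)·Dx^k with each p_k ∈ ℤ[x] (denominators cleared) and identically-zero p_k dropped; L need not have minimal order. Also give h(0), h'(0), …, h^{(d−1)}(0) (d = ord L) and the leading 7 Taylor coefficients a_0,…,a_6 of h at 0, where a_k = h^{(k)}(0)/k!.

f: a_k = -3, -6, -12, -24, -48, -96, -192, …
g: a_k = 1, 1, 5, 9, 29, 65, 181, …
h₀=f·g: eliminate ⇒ L₀, order ≤ 1·1.
h=∫h₀ ⇒ L = L₀·Dx.
L = (-3 - 4·x + 24·x^2)·Dx + (1 - 3·x - 2·x^2 + 8·x^3)·Dx^2  (order 2).
h: a_k = 0, -3, -9/2, -11, -93/4, -273/5, -247/2, …
ICs: h(0) = 0, h′(0) = -3.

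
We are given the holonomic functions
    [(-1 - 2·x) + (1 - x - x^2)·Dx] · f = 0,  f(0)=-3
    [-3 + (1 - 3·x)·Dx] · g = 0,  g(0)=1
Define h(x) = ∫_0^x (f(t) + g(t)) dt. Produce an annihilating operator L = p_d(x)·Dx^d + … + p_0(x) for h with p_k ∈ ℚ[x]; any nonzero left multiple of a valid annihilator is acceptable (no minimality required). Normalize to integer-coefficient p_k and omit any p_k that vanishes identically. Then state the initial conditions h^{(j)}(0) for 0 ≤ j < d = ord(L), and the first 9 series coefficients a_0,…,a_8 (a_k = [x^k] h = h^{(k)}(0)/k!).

f: a_k = -3, -3, -6, -9, -15, -24, -39, -63, -102, …
g: a_k = 1, 3, 9, 27, 81, 243, 729, 2187, 6561, …
L₀ := lclm(L_f,L_g); ord L₀ ≤ 1+1.
h=∫h₀ ⇒ L = L₀·Dx.
L = (-6 - 36·x + 18·x^2 - 18·x^3)·Dx + (14 - 18·x - 24·x^2 + 18·x^3 - 36·x^4)·Dx^2 + (-2 + 10·x - 15·x^2 + 10·x^3 - 9·x^5)·Dx^3  (order 3).
h: a_k = 0, -2, 0, 1, 9/2, 66/5, 73/2, 690/7, 531/2, …
ICs: h(0) = 0, h′(0) = -2, h′′(0) = 0.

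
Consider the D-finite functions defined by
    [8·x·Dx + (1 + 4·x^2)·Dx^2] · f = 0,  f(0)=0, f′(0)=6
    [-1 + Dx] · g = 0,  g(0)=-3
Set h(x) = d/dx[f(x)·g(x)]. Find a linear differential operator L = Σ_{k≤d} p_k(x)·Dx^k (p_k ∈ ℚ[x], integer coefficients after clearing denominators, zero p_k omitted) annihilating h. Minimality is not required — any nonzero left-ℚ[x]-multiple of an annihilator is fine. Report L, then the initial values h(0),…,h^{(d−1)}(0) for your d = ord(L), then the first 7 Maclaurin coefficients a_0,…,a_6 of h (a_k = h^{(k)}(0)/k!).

L = (-7 - 16·x + 104·x^2 - 64·x^3 + 16·x^4) + (6 + 24·x - 112·x^2 + 96·x^3 - 32·x^4)·Dx + (1 - 8·x + 8·x^2 - 32·x^3 + 16·x^4)·Dx^2  (order 2).
h: a_k = -18, -36, 45, 84, -927/4, -645/2, 38289/40, …
ICs: h(0) = -18, h′(0) = -36.

f: a_k = 0, 6, 0, -8, 0, 96/5, 0, …
g: a_k = -3, -3, -3/2, -1/2, -1/8, -1/40, -1/240, …
f·g: L₀ = L_f ⊗_s L_g, ord ≤ 2·1.
h=h₀': d/dx-closure on L₀ ⇒ L.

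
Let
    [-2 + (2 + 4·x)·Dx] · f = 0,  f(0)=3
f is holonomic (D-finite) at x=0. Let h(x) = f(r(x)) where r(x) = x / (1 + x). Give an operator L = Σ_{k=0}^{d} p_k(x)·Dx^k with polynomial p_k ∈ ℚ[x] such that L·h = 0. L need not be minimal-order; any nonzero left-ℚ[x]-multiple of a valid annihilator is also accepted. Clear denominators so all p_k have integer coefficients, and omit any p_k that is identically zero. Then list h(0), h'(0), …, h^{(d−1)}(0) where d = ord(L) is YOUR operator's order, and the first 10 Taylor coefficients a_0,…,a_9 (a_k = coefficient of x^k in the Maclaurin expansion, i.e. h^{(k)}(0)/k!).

L = -1 + (1 + 4·x + 3·x^2)·Dx  (order 1).
h: a_k = 3, 3, -9/2, 15/2, -111/8, 225/8, -981/16, 2259/16, -43335/128, 107097/128, …
ICs: h(0) = 3.

f: a_k = 3, 3, -3/2, 3/2, -15/8, 21/8, -63/16, 99/16, -1287/128, 2145/128, …
f∘r: x↦r, Dx↦Dx/r' in L_f ⇒ L₀.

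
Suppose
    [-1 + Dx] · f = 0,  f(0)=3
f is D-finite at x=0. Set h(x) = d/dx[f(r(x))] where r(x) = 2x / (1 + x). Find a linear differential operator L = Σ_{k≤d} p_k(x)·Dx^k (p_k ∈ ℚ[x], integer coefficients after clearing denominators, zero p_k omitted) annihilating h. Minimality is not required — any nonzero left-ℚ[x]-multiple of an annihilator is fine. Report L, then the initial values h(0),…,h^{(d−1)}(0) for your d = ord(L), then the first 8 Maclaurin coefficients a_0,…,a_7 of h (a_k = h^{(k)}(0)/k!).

L = -2·x + (-1 - 2·x - x^2)·Dx  (order 1).
h: a_k = 6, 0, -6, 8, -6, 8/5, 10/3, -256/35, …
ICs: h(0) = 6.

f: a_k = 3, 3, 3/2, 1/2, 1/8, 1/40, 1/240, 1/1680, …
Change of var in L_f (x↦r) gives L₀.
h=h₀': d/dx-closure on L₀ ⇒ L.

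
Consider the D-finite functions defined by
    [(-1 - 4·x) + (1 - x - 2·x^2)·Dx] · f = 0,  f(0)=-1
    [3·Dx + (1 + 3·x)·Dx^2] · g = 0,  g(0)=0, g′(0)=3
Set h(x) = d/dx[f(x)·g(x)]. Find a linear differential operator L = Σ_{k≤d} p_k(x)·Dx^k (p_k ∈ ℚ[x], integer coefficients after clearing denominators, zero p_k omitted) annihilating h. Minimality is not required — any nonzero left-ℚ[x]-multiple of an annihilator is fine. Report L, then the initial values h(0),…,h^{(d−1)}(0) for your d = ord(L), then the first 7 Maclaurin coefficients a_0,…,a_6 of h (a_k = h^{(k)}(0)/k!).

f: a_k = -1, -1, -3, -5, -11, -21, -43, …
g: a_k = 0, 3, -9/2, 9, -81/4, 243/5, -243/2, …
Sym-product of L_f,L_g gives L₀ (≤ ord 2).
Derive L from L₀ (diff closure).
L = (192 + 756·x + 1296·x^2) + (3 + 165·x + 864·x^2 + 1008·x^3)·Dx + (-7 - 38·x - 13·x^2 + 162·x^3 + 144·x^4)·Dx^2  (order 2).
h: a_k = -3, 3, -81/2, 39, -1317/4, 4509/10, -51657/20, …
ICs: h(0) = -3, h′(0) = 3.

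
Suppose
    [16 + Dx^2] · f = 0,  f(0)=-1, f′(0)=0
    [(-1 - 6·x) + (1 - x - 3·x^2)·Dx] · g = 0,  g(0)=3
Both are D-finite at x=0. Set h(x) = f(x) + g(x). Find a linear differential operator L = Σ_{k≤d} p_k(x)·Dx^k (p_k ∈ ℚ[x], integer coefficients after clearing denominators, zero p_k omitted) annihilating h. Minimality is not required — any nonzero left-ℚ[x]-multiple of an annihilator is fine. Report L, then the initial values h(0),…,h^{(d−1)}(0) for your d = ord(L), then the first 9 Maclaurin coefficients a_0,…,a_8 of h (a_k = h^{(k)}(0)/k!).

L = (-464 - 2816·x - 416·x^2 - 2112·x^3 - 5760·x^4 - 6912·x^5) + (192 - 304·x - 672·x^2 + 1312·x^3 + 1008·x^4 - 3456·x^5 - 3456·x^6)·Dx + (-29 - 176·x - 26·x^2 - 132·x^3 - 360·x^4 - 432·x^5)·Dx^2 + (12 - 19·x - 42·x^2 + 82·x^3 + 63·x^4 - 216·x^5 - 216·x^6)·Dx^3  (order 3).
h: a_k = 2, 3, 20, 21, 139/3, 120, 13351/45, 651, 479548/315, …
ICs: h(0) = 2, h′(0) = 3, h′′(0) = 40.

f: a_k = -1, 0, 8, 0, -32/3, 0, 256/45, 0, -512/315, …
g: a_k = 3, 3, 12, 21, 57, 120, 291, 651, 1524, …
Weyl lclm of L_f,L_g ⇒ L₀ (ord ≤ 3).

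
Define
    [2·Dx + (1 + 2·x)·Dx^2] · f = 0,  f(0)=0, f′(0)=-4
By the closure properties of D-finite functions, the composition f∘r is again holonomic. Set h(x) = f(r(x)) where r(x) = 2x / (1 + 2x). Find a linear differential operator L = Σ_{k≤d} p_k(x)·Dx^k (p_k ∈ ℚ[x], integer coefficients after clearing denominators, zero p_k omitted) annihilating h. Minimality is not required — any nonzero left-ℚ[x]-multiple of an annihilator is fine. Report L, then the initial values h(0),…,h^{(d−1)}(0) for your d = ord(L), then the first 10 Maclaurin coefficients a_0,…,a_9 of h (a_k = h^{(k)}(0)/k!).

L = (8 + 24·x)·Dx + (1 + 8·x + 12·x^2)·Dx^2  (order 2).
h: a_k = 0, -8, 32, -416/3, 640, -15488/5, 46592/3, -559616/7, 419840, -20154368/9, …
ICs: h(0) = 0, h′(0) = -8.

f: a_k = 0, -4, 4, -16/3, 8, -64/5, 64/3, -256/7, 64, -1024/9, …
Substitute x→r, Dx→(1/r')Dx; clear ⇒ L₀.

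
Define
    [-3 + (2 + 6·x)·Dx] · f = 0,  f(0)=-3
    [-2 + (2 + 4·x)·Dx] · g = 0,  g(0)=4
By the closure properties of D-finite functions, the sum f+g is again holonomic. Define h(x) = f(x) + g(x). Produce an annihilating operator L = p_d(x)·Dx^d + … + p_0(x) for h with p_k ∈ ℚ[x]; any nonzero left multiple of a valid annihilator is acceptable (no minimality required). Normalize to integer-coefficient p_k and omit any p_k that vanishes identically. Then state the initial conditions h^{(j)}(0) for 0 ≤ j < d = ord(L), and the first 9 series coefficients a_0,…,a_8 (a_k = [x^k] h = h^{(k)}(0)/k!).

L = -3 + (5 + 12·x)·Dx + (2 + 10·x + 12·x^2)·Dx^2  (order 2).
h: a_k = 1, -1/2, 11/8, -49/16, 895/128, -4207/256, 40551/1024, -199617/2048, 8004711/32768, …
ICs: h(0) = 1, h′(0) = -1/2.

f: a_k = -3, -9/2, 27/8, -81/16, 1215/128, -5103/256, 45927/1024, -216513/2048, 8444007/32768, …
g: a_k = 4, 4, -2, 2, -5/2, 7/2, -21/4, 33/4, -429/32, …
Weyl lclm of L_f,L_g ⇒ L₀ (ord ≤ 2).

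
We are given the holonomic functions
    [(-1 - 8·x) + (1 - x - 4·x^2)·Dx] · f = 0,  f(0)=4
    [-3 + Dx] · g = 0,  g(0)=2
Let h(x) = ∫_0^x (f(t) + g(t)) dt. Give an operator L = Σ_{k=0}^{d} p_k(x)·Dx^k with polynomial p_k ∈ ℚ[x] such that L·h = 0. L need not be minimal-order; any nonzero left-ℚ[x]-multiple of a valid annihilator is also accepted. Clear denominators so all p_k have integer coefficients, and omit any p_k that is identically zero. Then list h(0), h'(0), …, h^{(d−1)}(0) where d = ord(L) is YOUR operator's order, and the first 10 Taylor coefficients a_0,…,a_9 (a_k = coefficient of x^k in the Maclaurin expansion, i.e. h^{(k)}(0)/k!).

f: a_k = 4, 4, 20, 36, 116, 260, 724, 1764, 4660, 11716, …
g: a_k = 2, 6, 9, 9, 27/4, 81/20, 81/40, 243/280, 729/2240, 243/2240, …
h₀=f+g: left-lcm gives L₀, ord ≤ 2.
h=∫h₀ ⇒ L = L₀·Dx.
L = (-21 - 9·x - 396·x^2 - 288·x^3)·Dx + (1 + 42·x + 159·x^2 - 72·x^3 - 144·x^4)·Dx^2 + (2 - 13·x - 9·x^2 + 56·x^3 + 48·x^4)·Dx^3  (order 3).
h: a_k = 0, 6, 5, 29/3, 45/4, 491/20, 5281/120, 29041/280, 494163/2240, 10439129/20160, …
ICs: h(0) = 0, h′(0) = 6, h′′(0) = 10.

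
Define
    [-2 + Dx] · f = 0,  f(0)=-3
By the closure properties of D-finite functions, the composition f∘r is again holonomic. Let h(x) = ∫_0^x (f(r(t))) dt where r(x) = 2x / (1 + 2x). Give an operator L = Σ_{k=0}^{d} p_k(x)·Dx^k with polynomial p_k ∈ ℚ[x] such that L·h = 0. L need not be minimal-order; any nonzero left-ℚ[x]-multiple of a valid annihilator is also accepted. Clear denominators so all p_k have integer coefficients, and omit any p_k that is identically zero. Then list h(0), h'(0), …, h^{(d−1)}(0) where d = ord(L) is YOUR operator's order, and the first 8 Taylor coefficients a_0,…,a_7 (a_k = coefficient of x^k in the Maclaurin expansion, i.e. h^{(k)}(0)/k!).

f: a_k = -3, -6, -6, -4, -2, -4/5, -4/15, -8/105, …
Change of var in L_f (x↦r) gives L₀.
h=∫₀ˣh₀: take L = L₀·Dx.
L = -4·Dx + (1 + 4·x + 4·x^2)·Dx^2  (order 2).
h: a_k = 0, -3, -6, 0, 4, -32/5, 32/5, -256/105, …
ICs: h(0) = 0, h′(0) = -3.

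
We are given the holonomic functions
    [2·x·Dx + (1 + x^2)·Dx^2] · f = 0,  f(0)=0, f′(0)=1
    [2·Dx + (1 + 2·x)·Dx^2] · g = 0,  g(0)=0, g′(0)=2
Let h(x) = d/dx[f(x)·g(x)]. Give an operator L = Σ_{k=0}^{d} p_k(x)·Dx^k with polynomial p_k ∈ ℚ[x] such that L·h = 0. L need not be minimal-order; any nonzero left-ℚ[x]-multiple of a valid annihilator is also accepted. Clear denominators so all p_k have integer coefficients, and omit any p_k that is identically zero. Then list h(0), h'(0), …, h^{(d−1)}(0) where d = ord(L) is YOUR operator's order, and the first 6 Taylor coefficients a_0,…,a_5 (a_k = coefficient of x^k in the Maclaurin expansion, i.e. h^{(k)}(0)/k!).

L = (24 + 80·x + 88·x^2 + 240·x^3 + 240·x^4 + 208·x^5 + 16·x^7) + (12 + 80·x + 332·x^2 + 608·x^3 + 880·x^4 + 744·x^5 + 560·x^6 + 24·x^7 + 56·x^8)·Dx + (12 + 52·x + 168·x^2 + 372·x^3 + 516·x^4 + 564·x^5 + 384·x^6 + 276·x^7 + 24·x^8 + 32·x^9)·Dx^2 + (2 + 12·x + 34·x^2 + 64·x^3 + 87·x^4 + 96·x^5 + 84·x^6 + 48·x^7 + 33·x^8 + 4·x^9 + 4·x^10)·Dx^3  (order 3).
h: a_k = 0, 4, -6, 8, -50/3, 532/15, …
ICs: h(0) = 0, h′(0) = 4, h′′(0) = -12.

f: a_k = 0, 1, 0, -1/3, 0, 1/5, …
g: a_k = 0, 2, -2, 8/3, -4, 32/5, …
h₀=f·g: eliminate ⇒ L₀, order ≤ 2·2.
h₀' ⇒ L via d/dx closure of L₀.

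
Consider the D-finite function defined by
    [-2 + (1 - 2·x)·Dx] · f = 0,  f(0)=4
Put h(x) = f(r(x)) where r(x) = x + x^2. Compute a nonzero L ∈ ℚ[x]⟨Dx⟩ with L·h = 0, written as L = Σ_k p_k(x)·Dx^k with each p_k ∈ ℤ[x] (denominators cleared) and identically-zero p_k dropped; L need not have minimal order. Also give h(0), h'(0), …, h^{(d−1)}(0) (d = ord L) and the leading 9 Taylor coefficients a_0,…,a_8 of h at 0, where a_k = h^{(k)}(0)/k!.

f: a_k = 4, 8, 16, 32, 64, 128, 256, 512, 1024, …
Substitute x→r, Dx→(1/r')Dx; clear ⇒ L₀.
L = (2 + 4·x) + (-1 + 2·x + 2·x^2)·Dx  (order 1).
h: a_k = 4, 8, 24, 64, 176, 480, 1312, 3584, 9792, …
ICs: h(0) = 4.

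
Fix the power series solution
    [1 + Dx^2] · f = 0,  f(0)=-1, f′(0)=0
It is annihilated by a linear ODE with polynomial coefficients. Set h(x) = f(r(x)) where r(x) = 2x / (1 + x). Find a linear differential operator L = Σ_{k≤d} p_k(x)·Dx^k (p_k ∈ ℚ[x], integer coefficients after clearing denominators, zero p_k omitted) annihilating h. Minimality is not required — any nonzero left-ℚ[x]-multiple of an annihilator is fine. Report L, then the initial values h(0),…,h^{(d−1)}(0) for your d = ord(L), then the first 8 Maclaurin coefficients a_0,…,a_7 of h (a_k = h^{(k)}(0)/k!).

L = 4 + (2 + 6·x + 6·x^2 + 2·x^3)·Dx + (1 + 4·x + 6·x^2 + 4·x^3 + x^4)·Dx^2  (order 2).
h: a_k = -1, 0, 2, -4, 16/3, -16/3, 154/45, 4/5, …
ICs: h(0) = -1, h′(0) = 0.

f: a_k = -1, 0, 1/2, 0, -1/24, 0, 1/720, 0, …
L₀ from L_f via x↦r, Dx↦r'^{-1}Dx.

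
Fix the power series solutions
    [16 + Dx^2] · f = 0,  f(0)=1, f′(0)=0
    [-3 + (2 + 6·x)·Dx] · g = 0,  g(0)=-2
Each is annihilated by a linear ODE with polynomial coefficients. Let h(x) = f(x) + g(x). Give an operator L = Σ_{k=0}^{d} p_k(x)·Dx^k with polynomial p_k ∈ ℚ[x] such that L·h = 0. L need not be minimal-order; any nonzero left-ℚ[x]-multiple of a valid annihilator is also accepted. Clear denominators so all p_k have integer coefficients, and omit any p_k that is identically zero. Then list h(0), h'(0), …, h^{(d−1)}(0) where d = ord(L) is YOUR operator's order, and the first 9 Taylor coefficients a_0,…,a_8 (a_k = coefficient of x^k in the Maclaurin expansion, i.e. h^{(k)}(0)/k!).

f: a_k = 1, 0, -8, 0, 32/3, 0, -256/45, 0, 512/315, …
g: a_k = -2, -3, 9/4, -27/8, 405/64, -1701/128, 15309/512, -72171/1024, 2814669/16384, …
L₀ := lclm(L_f,L_g); ord L₀ ≤ 2+1.
L = (-4368 - 18432·x - 27648·x^2) + (1760 + 17568·x + 55296·x^2 + 55296·x^3)·Dx + (-273 - 1152·x - 1728·x^2)·Dx^2 + (110 + 1098·x + 3456·x^2 + 3456·x^3)·Dx^3  (order 3).
h: a_k = -1, -3, -23/4, -27/8, 3263/192, -1701/128, 557833/23040, -72171/1024, 895009343/5160960, …
ICs: h(0) = -1, h′(0) = -3, h′′(0) = -23/2.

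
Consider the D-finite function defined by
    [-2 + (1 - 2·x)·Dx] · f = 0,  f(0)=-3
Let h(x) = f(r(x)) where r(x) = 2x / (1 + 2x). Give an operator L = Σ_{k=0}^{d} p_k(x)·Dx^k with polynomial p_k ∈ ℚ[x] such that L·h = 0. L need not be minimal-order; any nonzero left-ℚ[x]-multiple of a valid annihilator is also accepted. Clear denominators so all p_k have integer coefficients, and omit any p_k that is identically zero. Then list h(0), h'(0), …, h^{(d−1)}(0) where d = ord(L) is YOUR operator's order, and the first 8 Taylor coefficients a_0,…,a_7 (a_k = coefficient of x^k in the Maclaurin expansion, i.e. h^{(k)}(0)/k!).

f: a_k = -3, -6, -12, -24, -48, -96, -192, -384, …
Change of var in L_f (x↦r) gives L₀.
L = 4 + (-1 + 4·x^2)·Dx  (order 1).
h: a_k = -3, -12, -24, -48, -96, -192, -384, -768, …
ICs: h(0) = -3.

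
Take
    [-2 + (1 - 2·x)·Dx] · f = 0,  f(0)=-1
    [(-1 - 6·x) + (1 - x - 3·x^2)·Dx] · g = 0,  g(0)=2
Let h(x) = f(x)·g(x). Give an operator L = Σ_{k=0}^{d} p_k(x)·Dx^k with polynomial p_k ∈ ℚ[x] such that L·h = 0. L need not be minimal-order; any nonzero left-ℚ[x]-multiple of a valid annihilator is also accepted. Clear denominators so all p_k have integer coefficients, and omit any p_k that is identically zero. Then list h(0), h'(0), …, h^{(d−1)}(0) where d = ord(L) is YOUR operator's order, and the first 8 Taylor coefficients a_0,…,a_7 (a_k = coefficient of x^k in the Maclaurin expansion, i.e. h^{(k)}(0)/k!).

L = (-3 - 2·x + 18·x^2) + (1 - 3·x - x^2 + 6·x^3)·Dx  (order 1).
h: a_k = -2, -6, -20, -54, -146, -372, -938, -2310, …
ICs: h(0) = -2.

f: a_k = -1, -2, -4, -8, -16, -32, -64, -128, …
g: a_k = 2, 2, 8, 14, 38, 80, 194, 434, …
Product ⇒ symmetric product L₀, ord ≤ 1.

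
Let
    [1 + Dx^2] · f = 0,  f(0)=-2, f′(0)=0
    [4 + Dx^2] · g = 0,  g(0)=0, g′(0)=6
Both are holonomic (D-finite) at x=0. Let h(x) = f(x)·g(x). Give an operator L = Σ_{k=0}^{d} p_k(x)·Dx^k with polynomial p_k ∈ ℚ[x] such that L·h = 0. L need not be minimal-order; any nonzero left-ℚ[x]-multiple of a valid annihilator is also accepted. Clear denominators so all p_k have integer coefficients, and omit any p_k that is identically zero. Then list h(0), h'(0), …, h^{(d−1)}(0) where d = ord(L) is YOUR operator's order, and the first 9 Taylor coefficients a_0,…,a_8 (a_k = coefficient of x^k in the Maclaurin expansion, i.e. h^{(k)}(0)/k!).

L = 9 + 10·Dx^2 + Dx^4  (order 4).
h: a_k = 0, -12, 0, 14, 0, -61/10, 0, 547/420, 0, …
ICs: h(0) = 0, h′(0) = -12, h′′(0) = 0, h′′′(0) = 84.

f: a_k = -2, 0, 1, 0, -1/12, 0, 1/360, 0, -1/20160, …
g: a_k = 0, 6, 0, -4, 0, 4/5, 0, -8/105, 0, …
h₀=f·g: eliminate ⇒ L₀, order ≤ 2·2.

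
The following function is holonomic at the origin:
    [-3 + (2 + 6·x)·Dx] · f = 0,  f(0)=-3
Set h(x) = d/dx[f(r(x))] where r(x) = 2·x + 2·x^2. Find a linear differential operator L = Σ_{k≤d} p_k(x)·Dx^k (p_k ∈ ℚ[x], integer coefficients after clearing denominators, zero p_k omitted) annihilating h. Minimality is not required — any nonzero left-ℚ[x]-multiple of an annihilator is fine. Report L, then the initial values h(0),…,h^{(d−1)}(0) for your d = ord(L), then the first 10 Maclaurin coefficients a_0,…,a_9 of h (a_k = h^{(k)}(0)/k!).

L = -1 + (-1 - 8·x - 18·x^2 - 12·x^3)·Dx  (order 1).
h: a_k = -9, 9, -81/2, 351/2, -6075/8, 26487/8, -233037/16, 1033479/16, -36918747/128, 165800115/128, …
ICs: h(0) = -9.

f: a_k = -3, -9/2, 27/8, -81/16, 1215/128, -5103/256, 45927/1024, -216513/2048, 8444007/32768, -42220035/65536, …
h₀=f(r): pull back L_f along r ⇒ L₀.
Derive L from L₀ (diff closure).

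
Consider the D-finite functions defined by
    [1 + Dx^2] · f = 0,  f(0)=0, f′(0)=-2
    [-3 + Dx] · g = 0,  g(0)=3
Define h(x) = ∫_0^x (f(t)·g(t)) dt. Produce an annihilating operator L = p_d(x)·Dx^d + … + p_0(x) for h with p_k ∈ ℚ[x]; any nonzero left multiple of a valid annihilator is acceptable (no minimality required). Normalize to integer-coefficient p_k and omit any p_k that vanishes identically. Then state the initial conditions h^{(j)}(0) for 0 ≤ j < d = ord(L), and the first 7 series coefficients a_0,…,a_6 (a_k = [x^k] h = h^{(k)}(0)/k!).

L = 10·Dx - 6·Dx^2 + Dx^3  (order 3).
h: a_k = 0, 0, -3, -6, -13/2, -24/5, -79/30, …
ICs: h(0) = 0, h′(0) = 0, h′′(0) = -6.

f: a_k = 0, -2, 0, 1/3, 0, -1/60, 0, …
g: a_k = 3, 9, 27/2, 27/2, 81/8, 243/40, 243/80, …
f·g: L₀ = L_f ⊗_s L_g, ord ≤ 2·1.
∫: right-multiply L₀ by Dx.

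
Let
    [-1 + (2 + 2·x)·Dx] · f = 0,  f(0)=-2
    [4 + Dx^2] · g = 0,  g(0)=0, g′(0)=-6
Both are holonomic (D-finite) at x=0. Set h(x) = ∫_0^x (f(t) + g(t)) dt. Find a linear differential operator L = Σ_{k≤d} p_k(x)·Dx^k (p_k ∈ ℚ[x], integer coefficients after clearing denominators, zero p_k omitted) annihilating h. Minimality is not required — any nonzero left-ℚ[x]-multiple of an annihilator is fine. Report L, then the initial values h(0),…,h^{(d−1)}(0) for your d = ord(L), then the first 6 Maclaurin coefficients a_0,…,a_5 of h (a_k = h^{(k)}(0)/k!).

L = (-76 - 128·x - 64·x^2)·Dx + (120 + 376·x + 384·x^2 + 128·x^3)·Dx^2 + (-19 - 32·x - 16·x^2)·Dx^3 + (30 + 94·x + 96·x^2 + 32·x^3)·Dx^4  (order 4).
h: a_k = 0, -2, -7/2, 1/12, 31/32, 1/64, …
ICs: h(0) = 0, h′(0) = -2, h′′(0) = -7, h′′′(0) = 1/2.

f: a_k = -2, -1, 1/4, -1/8, 5/64, -7/128, …
g: a_k = 0, -6, 0, 4, 0, -4/5, …
Weyl lclm of L_f,L_g ⇒ L₀ (ord ≤ 3).
h=∫₀ˣh₀: take L = L₀·Dx.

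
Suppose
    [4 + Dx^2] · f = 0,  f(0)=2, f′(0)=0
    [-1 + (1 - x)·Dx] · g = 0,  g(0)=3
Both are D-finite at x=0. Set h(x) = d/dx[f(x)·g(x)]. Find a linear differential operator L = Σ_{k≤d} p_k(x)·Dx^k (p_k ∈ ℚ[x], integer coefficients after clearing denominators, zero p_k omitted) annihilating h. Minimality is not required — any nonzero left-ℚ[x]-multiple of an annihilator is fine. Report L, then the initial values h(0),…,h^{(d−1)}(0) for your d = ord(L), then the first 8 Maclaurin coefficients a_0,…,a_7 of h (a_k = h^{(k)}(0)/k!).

f: a_k = 2, 0, -4, 0, 4/3, 0, -8/45, 0, …
g: a_k = 3, 3, 3, 3, 3, 3, 3, 3, …
h₀=f·g: eliminate ⇒ L₀, order ≤ 2·1.
Derive L from L₀ (diff closure).
L = (2 - 8·x + 4·x^2) + (-2 + 2·x)·Dx + (1 - 2·x + x^2)·Dx^2  (order 2).
h: a_k = 6, -12, -18, -8, -10, -76/5, -266/15, -2096/105, …
ICs: h(0) = 6, h′(0) = -12.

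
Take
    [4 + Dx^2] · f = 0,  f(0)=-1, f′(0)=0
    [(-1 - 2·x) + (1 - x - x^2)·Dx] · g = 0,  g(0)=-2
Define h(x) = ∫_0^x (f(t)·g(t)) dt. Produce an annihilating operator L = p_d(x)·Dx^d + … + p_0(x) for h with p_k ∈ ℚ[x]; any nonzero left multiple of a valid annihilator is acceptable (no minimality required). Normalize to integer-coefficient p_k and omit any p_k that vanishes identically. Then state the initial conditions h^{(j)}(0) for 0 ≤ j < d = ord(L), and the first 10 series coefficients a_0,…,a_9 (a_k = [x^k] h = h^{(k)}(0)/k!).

f: a_k = -1, 0, 2, 0, -2/3, 0, 4/45, 0, -2/315, 0, …
g: a_k = -2, -2, -4, -6, -10, -16, -26, -42, -68, -110, …
L₀ := L_f ⊗_s L_g (sym. prod.), ord ≤ 2.
Integrate: L := L₀·Dx.
L = (-2 + 4·x + 4·x^2)·Dx + (2 + 4·x)·Dx^2 + (-1 + x + x^2)·Dx^3  (order 3).
h: a_k = 0, 2, 1, 0, 1/2, 2/3, 8/9, 382/315, 311/180, 2344/945, …
ICs: h(0) = 0, h′(0) = 2, h′′(0) = 2.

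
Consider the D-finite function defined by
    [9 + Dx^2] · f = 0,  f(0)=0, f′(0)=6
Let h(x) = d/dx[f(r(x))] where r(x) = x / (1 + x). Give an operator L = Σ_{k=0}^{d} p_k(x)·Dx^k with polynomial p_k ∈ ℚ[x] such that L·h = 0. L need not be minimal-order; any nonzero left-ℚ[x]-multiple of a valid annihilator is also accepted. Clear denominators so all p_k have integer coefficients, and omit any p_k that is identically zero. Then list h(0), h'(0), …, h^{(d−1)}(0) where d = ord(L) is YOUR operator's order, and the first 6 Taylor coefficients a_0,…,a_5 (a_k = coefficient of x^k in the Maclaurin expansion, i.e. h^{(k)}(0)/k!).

L = (15 + 12·x + 6·x^2) + (6 + 18·x + 18·x^2 + 6·x^3)·Dx + (1 + 4·x + 6·x^2 + 4·x^3 + x^4)·Dx^2  (order 2).
h: a_k = 6, -12, -9, 84, -879/4, 765/2, …
ICs: h(0) = 6, h′(0) = -12.

f: a_k = 0, 6, 0, -9, 0, 81/20, …
f∘r: x↦r, Dx↦Dx/r' in L_f ⇒ L₀.
h=h₀': d/dx-closure on L₀ ⇒ L.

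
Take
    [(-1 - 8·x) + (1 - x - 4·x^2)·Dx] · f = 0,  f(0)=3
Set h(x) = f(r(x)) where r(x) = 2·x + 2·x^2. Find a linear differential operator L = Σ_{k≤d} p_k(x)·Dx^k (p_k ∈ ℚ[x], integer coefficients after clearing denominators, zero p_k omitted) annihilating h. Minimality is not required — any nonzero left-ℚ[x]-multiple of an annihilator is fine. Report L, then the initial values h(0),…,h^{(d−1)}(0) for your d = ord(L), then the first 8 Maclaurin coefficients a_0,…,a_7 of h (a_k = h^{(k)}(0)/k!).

f: a_k = 3, 3, 15, 27, 87, 195, 543, 1323, …
f∘r: x↦r, Dx↦Dx/r' in L_f ⇒ L₀.
L = (2 + 36·x + 96·x^2 + 64·x^3) + (-1 + 2·x + 18·x^2 + 32·x^3 + 16·x^4)·Dx  (order 1).
h: a_k = 3, 6, 66, 336, 2100, 12456, 74520, 445824, …
ICs: h(0) = 3.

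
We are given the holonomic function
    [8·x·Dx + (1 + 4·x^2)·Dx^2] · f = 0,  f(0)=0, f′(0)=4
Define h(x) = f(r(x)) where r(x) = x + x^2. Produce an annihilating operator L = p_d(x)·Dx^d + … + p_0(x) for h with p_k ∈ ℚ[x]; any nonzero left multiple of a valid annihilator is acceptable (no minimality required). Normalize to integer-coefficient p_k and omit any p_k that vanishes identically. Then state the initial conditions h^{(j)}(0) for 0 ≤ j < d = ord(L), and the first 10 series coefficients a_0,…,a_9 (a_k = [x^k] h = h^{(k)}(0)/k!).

L = (-2 + 8·x + 32·x^2 + 48·x^3 + 24·x^4)·Dx + (1 + 2·x + 4·x^2 + 16·x^3 + 20·x^4 + 8·x^5)·Dx^2  (order 2).
h: a_k = 0, 4, 4, -16/3, -16, -16/5, 176/3, 640/7, -128, -5312/9, …
ICs: h(0) = 0, h′(0) = 4.

f: a_k = 0, 4, 0, -16/3, 0, 64/5, 0, -256/7, 0, 1024/9, …
f∘r: x↦r, Dx↦Dx/r' in L_f ⇒ L₀.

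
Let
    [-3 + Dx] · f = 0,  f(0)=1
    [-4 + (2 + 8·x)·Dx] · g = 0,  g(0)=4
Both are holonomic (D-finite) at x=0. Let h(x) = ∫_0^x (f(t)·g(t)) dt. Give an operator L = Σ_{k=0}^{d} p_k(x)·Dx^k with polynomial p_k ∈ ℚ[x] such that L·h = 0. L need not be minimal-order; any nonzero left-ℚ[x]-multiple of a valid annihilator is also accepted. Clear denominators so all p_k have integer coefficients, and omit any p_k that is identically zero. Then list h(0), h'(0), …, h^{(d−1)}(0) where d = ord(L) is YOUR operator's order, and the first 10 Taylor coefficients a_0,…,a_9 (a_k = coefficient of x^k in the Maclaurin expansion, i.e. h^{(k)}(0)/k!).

f: a_k = 1, 3, 9/2, 9/2, 27/8, 81/40, 81/80, 243/560, 729/4480, 243/4480, …
g: a_k = 4, 8, -8, 16, -40, 112, -336, 1056, -3432, 11440, …
L₀ := L_f ⊗_s L_g (sym. prod.), ord ≤ 1.
∫: right-multiply L₀ by Dx.
L = (-5 - 12·x)·Dx + (1 + 4·x)·Dx^2  (order 2).
h: a_k = 0, 4, 10, 34/3, 23/2, 43/10, 631/60, -459/28, 58749/1120, -514669/3360, …
ICs: h(0) = 0, h′(0) = 4.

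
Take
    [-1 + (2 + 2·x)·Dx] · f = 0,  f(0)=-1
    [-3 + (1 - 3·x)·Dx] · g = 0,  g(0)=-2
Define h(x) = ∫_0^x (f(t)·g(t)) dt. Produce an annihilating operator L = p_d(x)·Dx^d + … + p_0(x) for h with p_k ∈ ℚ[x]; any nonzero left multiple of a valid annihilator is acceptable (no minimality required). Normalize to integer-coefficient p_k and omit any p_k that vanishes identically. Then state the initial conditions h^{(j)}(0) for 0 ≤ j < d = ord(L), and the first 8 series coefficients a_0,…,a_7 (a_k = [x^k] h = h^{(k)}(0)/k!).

f: a_k = -1, -1/2, 1/8, -1/16, 5/128, -7/256, 21/1024, -33/2048, …
g: a_k = -2, -6, -18, -54, -162, -486, -1458, -4374, …
Sym-product of L_f,L_g gives L₀ (≤ ord 1).
Integrate: L := L₀·Dx.
L = (7 + 3·x)·Dx + (-2 + 4·x + 6·x^2)·Dx^2  (order 2).
h: a_k = 0, 2, 7/2, 83/12, 499/32, 11971/320, 71833/768, 861975/3584, …
ICs: h(0) = 0, h′(0) = 2.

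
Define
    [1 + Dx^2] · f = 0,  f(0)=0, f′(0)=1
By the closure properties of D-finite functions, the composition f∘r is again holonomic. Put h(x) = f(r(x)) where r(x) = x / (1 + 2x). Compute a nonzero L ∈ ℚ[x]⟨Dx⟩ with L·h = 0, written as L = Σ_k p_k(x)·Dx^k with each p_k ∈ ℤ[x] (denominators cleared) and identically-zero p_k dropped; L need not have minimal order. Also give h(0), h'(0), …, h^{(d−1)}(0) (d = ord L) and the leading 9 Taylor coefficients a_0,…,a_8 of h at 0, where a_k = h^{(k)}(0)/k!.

f: a_k = 0, 1, 0, -1/6, 0, 1/120, 0, -1/5040, 0, …
Change of var in L_f (x↦r) gives L₀.
L = 1 + (4 + 24·x + 48·x^2 + 32·x^3)·Dx + (1 + 8·x + 24·x^2 + 32·x^3 + 16·x^4)·Dx^2  (order 2).
h: a_k = 0, 1, -2, 23/6, -7, 1441/120, -75/4, 123479/5040, -6599/360, …
ICs: h(0) = 0, h′(0) = 1.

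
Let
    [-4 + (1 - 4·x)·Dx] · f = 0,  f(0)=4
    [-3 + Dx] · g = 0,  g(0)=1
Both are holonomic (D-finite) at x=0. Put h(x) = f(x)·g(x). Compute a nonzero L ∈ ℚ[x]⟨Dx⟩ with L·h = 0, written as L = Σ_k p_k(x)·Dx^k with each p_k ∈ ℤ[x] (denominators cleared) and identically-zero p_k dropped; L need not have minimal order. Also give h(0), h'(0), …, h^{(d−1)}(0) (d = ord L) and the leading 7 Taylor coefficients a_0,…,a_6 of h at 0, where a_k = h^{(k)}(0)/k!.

f: a_k = 4, 16, 64, 256, 1024, 4096, 16384, …
g: a_k = 1, 3, 9/2, 9/2, 27/8, 81/40, 81/80, …
Sym-product of L_f,L_g gives L₀ (≤ ord 1).
L = (7 - 12·x) + (-1 + 4·x)·Dx  (order 1).
h: a_k = 4, 28, 130, 538, 4331/2, 86701/10, 693689/20, …
ICs: h(0) = 4.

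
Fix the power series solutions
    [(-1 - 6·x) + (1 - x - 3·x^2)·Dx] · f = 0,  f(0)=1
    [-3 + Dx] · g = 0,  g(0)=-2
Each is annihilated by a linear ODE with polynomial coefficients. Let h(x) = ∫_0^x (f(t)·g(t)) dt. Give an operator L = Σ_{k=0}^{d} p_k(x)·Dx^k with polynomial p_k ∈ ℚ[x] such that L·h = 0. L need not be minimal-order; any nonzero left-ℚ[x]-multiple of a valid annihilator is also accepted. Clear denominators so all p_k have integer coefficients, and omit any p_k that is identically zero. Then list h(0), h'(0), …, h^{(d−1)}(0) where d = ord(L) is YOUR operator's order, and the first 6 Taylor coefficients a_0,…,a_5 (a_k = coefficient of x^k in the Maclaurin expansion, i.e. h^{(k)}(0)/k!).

f: a_k = 1, 1, 4, 7, 19, 40, …
g: a_k = -2, -6, -9, -9, -27/4, -81/20, …
Product ⇒ symmetric product L₀, ord ≤ 1.
∫: right-multiply L₀ by Dx.
L = (4 + 3·x - 9·x^2)·Dx + (-1 + x + 3·x^2)·Dx^2  (order 2).
h: a_k = 0, -2, -4, -23/3, -14, -527/20, …
ICs: h(0) = 0, h′(0) = -2.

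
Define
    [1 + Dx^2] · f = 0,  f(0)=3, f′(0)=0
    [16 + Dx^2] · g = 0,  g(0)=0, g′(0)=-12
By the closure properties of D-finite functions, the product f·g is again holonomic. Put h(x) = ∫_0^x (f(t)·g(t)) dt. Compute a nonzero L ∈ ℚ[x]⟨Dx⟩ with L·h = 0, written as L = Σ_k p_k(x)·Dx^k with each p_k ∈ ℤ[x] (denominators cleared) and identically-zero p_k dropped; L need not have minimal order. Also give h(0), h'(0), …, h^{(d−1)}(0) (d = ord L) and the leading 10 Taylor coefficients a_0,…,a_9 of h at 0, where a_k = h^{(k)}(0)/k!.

f: a_k = 3, 0, -3/2, 0, 1/8, 0, -1/240, 0, 1/13440, 0, …
g: a_k = 0, -12, 0, 32, 0, -128/5, 0, 1024/105, 0, -2048/945, …
f·g: L₀ = L_f ⊗_s L_g, ord ≤ 2·2.
h=∫₀ˣh₀: take L = L₀·Dx.
L = 225·Dx + 34·Dx^3 + Dx^5  (order 5).
h: a_k = 0, 0, -18, 0, 57/2, 0, -421/20, 0, 10039/1120, 0, …
ICs: h(0) = 0, h′(0) = 0, h′′(0) = -36, h′′′(0) = 0, h′′′′(0) = 684.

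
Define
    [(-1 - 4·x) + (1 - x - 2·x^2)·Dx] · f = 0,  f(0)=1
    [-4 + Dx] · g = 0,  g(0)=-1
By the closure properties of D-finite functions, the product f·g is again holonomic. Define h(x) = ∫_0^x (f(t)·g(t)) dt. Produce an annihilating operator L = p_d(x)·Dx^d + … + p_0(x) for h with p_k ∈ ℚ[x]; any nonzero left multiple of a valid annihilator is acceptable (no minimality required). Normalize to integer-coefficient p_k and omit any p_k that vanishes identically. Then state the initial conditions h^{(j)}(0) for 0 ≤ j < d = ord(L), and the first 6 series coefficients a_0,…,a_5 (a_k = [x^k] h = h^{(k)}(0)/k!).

f: a_k = 1, 1, 3, 5, 11, 21, …
g: a_k = -1, -4, -8, -32/3, -32/3, -128/15, …
L₀ := L_f ⊗_s L_g (sym. prod.), ord ≤ 1.
h=∫h₀ ⇒ L = L₀·Dx.
L = (5 - 8·x^2)·Dx + (-1 + x + 2·x^2)·Dx^2  (order 2).
h: a_k = 0, -1, -5/2, -5, -107/12, -229/15, …
ICs: h(0) = 0, h′(0) = -1.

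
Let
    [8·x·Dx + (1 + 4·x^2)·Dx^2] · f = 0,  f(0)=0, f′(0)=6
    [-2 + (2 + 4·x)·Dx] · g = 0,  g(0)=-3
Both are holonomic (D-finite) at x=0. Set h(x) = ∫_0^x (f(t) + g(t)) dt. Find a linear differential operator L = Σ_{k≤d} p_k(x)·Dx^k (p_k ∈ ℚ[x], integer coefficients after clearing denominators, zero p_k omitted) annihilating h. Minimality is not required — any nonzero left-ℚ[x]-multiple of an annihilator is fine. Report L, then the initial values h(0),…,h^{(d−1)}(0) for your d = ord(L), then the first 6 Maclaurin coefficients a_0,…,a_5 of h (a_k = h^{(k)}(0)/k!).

L = (-8 - 40·x + 96·x^2 + 96·x^3)·Dx^2 + (-11 - 32·x + 40·x^2 + 384·x^3 + 336·x^4)·Dx^3 + (-1 + 6·x + 24·x^2 + 48·x^3 + 112·x^4 + 96·x^5)·Dx^4  (order 4).
h: a_k = 0, -3, 3/2, 1/2, -19/8, 3/8, …
ICs: h(0) = 0, h′(0) = -3, h′′(0) = 3, h′′′(0) = 3.

f: a_k = 0, 6, 0, -8, 0, 96/5, …
g: a_k = -3, -3, 3/2, -3/2, 15/8, -21/8, …
f+g: L₀ = lclm(L_f,L_g), ord ≤ 2+1.
Integrate: L := L₀·Dx.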